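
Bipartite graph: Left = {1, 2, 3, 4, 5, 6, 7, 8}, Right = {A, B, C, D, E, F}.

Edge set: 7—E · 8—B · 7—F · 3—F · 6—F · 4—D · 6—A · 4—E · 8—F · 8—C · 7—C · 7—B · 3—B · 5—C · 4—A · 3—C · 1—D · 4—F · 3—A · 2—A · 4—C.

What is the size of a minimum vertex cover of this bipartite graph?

6

{A, B, C, D, E, F} is a vertex cover of size 6: every edge has an endpoint in this set.
No smaller cover exists because 1–D, 2–A, 3–B, 4–E, 5–C, 6–F is a matching of size 6, and a cover must include an endpoint of each of these disjoint edges (König's theorem).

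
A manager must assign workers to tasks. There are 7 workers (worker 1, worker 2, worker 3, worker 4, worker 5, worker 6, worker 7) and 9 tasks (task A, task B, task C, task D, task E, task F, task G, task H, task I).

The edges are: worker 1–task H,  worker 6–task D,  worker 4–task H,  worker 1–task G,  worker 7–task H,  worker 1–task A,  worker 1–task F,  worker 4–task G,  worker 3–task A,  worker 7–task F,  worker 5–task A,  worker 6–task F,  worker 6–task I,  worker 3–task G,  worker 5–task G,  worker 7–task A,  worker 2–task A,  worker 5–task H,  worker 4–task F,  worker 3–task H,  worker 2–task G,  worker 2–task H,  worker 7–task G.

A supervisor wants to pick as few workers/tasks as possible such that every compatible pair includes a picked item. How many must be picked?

5

The 5 edges worker 1–task F, worker 2–task H, worker 3–task A, worker 4–task G, worker 6–task D form a matching, so any vertex cover needs at least 5 vertices (one per matched edge).
Conversely {worker 6, task A, task F, task G, task H} meets every edge and has exactly 5 vertices, so 5 is optimal.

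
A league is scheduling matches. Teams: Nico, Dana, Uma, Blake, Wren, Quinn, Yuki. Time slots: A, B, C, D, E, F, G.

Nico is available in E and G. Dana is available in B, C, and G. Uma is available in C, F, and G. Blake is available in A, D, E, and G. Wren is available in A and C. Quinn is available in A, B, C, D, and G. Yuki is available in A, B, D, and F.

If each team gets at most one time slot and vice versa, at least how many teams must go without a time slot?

One maximum matching: Nico-E, Dana-C, Uma-F, Blake-D, Wren-A, Quinn-G, Yuki-B.
All 7 teams are matched, so no larger matching exists.
That matches 7 of the 7, leaving 0 unmatched; no matching can do better.

0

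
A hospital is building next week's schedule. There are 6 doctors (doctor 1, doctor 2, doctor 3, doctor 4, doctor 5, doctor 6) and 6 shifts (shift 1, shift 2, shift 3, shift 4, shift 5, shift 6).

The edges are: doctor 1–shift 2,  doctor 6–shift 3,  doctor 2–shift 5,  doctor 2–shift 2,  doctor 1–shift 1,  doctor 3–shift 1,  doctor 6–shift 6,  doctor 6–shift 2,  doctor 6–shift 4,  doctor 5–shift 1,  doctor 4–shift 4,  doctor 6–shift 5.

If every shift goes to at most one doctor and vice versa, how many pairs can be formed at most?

5

For example, pair doctor 1→shift 2, doctor 2→shift 5, doctor 3→shift 1, doctor 4→shift 4, doctor 6→shift 6.
The set {doctor 3, doctor 5} has only 1 neighbour ({shift 1}), so by Hall's theorem at most 5 of the 6 doctors can be matched.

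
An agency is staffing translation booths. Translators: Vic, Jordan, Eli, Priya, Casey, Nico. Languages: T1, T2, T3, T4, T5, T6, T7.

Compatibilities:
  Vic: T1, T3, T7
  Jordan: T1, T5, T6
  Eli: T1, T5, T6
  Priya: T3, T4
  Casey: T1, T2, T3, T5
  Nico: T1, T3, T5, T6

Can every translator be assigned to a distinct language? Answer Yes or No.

Yes

One maximum matching: Vic→T7, Jordan→T1, Eli→T6, Priya→T4, Casey→T2, Nico→T5.
Every translator is matched, so this matching saturates all of them.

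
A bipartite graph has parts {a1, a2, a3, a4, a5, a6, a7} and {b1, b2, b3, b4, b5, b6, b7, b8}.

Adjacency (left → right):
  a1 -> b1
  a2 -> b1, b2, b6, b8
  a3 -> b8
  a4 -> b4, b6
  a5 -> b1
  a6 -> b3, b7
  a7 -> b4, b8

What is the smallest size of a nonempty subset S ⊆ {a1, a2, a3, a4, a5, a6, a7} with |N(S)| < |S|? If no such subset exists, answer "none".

Take S = {a1, a5}. Its neighbourhood is {b1}, so |N(S)| = 1 < |S| = 2.
No single vertex violates Hall's condition since each has at least one neighbour, so 2 is the minimum.

2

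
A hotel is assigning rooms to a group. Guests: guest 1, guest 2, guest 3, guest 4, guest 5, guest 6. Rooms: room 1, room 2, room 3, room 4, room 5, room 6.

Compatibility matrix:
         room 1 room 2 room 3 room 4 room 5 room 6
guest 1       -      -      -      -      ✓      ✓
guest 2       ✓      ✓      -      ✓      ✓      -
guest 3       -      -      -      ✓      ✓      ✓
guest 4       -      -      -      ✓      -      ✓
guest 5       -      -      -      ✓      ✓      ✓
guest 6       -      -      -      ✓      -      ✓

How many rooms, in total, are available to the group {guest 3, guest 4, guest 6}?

3

The union of neighbours of {guest 3, guest 4, guest 6} is {room 4, room 5, room 6}, which has 3 elements.
Since |N(S)| = 3 ≥ |S| = 3, Hall's condition holds for this subset.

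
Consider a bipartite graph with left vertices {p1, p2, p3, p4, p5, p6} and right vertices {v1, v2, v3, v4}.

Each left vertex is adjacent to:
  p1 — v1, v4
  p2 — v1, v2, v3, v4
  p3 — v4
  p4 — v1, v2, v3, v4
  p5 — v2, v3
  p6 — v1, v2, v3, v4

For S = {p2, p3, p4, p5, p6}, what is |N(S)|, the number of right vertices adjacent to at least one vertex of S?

4

The union of neighbours of {p2, p3, p4, p5, p6} is {v1, v2, v3, v4}, which has 4 elements.
Since |N(S)| = 4 < |S| = 5, Hall's condition fails for this subset.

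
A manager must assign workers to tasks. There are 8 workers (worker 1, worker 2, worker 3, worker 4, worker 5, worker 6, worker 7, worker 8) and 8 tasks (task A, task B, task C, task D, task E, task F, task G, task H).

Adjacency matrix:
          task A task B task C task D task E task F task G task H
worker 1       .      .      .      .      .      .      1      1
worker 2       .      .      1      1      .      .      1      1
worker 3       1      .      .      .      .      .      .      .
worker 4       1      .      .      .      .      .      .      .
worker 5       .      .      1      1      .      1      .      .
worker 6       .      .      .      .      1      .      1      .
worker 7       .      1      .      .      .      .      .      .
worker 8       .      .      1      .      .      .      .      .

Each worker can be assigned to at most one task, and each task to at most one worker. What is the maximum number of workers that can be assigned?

7

A valid assignment of size 7: worker 1→task H, worker 2→task G, worker 3→task A, worker 5→task D, worker 6→task E, worker 7→task B, worker 8→task C.
The set {worker 3, worker 4} has only 1 neighbour ({task A}), so by Hall's theorem at most 7 of the 8 workers can be matched.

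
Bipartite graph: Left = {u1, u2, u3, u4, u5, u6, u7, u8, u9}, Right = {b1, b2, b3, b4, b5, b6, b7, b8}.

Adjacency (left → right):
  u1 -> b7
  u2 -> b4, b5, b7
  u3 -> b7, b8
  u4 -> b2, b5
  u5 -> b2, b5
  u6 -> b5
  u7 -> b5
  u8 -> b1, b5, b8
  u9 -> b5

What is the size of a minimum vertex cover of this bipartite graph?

The 6 edges u1–b7, u2–b4, u3–b8, u4–b2, u5–b5, u8–b1 form a matching, so any vertex cover needs at least 6 vertices (one per matched edge).
Conversely {u1, u2, u3, u8, b2, b5} meets every edge and has exactly 6 vertices, so 6 is optimal.

6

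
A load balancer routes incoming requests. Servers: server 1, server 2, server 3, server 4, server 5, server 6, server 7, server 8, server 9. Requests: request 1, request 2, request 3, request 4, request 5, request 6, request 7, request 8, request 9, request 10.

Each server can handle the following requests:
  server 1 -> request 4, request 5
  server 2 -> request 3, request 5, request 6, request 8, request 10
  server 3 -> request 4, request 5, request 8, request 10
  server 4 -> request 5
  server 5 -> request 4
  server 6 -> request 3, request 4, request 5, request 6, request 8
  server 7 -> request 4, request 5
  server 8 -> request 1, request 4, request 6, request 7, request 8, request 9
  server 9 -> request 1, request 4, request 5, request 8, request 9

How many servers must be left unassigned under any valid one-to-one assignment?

For example, pair server 1-request 4, server 2-request 10, server 3-request 8, server 4-request 5, server 6-request 6, server 8-request 7, server 9-request 9.
The set {server 1, server 4, server 5, server 7} has only 2 neighbours ({request 4, request 5}), so by Hall's theorem at most 7 of the 9 servers can be matched.
That matches 7 of the 9, leaving 2 unmatched; no matching can do better.

2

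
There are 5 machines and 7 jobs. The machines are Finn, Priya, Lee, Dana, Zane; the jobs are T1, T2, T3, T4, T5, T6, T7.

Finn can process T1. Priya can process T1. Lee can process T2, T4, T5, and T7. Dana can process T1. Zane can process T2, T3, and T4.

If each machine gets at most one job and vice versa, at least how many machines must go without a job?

2

A valid assignment of size 3: Finn–T1, Lee–T7, Zane–T4.
The set {Finn, Priya, Dana} has only 1 neighbour ({T1}), so by Hall's theorem at most 3 of the 5 machines can be matched.
That matches 3 of the 5, leaving 2 unmatched; no matching can do better.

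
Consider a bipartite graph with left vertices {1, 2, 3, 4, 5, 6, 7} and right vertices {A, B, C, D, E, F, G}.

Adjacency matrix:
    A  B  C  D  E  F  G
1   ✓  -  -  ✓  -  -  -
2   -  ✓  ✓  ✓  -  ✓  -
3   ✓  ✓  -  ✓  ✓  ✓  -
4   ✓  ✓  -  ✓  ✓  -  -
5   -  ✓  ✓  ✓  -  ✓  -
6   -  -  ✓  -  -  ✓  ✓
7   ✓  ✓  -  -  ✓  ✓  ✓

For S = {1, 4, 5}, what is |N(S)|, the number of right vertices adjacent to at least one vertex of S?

The union of neighbours of {1, 4, 5} is {A, B, C, D, E, F}, which has 6 elements.
Since |N(S)| = 6 ≥ |S| = 3, Hall's condition holds for this subset.

6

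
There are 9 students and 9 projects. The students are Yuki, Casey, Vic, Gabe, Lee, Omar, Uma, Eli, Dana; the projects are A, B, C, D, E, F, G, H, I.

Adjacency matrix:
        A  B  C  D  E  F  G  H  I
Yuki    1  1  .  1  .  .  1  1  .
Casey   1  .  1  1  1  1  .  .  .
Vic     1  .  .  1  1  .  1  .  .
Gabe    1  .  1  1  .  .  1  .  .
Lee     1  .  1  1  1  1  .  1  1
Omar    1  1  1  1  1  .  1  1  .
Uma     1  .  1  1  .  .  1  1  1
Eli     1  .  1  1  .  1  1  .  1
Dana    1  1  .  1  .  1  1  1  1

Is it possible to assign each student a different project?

A valid assignment of size 9: Yuki–B, Casey–F, Vic–D, Gabe–C, Lee–I, Omar–E, Uma–H, Eli–A, Dana–G.
Every student is matched, so this is a perfect matching.

Yes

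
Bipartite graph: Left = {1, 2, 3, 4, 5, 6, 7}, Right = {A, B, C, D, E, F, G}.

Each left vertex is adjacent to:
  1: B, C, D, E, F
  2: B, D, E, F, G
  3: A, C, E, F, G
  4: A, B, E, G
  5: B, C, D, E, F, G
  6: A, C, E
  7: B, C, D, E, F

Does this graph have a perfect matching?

Yes

A valid assignment of size 7: 1-D, 2-B, 3-G, 4-A, 5-F, 6-C, 7-E.
Every left vertex is matched, so this is a perfect matching.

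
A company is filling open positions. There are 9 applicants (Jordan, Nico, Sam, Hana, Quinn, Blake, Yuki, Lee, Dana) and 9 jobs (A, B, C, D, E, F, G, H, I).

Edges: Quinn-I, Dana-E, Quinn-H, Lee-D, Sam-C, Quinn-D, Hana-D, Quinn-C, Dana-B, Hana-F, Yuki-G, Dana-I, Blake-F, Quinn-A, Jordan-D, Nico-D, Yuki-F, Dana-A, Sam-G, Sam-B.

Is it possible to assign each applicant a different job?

The set {Jordan, Nico, Hana, Blake, Lee} has only 2 neighbours ({D, F}), so by Hall's theorem at most 6 of the 9 applicants can be matched.
Hence no matching covers every applicant.

No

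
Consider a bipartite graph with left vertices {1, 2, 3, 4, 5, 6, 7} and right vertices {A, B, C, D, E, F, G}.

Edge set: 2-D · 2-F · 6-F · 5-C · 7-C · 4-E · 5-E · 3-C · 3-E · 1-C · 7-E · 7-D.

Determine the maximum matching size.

4

For example, pair 1→C, 2→D, 3→E, 6→F.
The set {1, 2, 3, 4, 5, 6, 7} has only 4 neighbours ({C, D, E, F}), so by Hall's theorem at most 4 of the 7 left vertices can be matched.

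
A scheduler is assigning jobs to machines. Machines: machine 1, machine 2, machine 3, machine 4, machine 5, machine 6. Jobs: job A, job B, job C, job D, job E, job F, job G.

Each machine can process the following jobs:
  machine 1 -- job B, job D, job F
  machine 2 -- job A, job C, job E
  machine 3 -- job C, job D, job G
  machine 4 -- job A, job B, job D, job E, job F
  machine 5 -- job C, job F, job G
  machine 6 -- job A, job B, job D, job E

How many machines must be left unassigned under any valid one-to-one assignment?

One maximum matching: machine 1–job F, machine 2–job E, machine 3–job D, machine 4–job B, machine 5–job G, machine 6–job A.
All 6 machines are matched, so no larger matching exists.
That matches 6 of the 6, leaving 0 unmatched; no matching can do better.

0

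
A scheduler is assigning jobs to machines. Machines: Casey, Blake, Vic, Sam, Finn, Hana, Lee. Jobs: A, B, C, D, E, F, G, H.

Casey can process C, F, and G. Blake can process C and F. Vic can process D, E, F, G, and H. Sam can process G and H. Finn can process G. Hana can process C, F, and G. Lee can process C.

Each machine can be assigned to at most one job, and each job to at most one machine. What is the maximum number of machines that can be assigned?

5

A valid assignment of size 5: Casey–C, Blake–F, Vic–E, Sam–H, Finn–G.
The set {Casey, Blake, Finn, Hana, Lee} has only 3 neighbours ({C, F, G}), so by Hall's theorem at most 5 of the 7 machines can be matched.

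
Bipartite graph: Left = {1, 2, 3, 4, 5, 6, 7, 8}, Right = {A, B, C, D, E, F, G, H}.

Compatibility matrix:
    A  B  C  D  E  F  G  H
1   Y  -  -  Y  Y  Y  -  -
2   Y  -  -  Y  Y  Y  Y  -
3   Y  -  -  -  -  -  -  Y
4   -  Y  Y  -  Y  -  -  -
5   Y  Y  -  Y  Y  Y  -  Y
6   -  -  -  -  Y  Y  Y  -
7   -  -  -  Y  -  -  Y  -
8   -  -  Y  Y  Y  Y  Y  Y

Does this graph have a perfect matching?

One maximum matching: 1-E, 2-A, 3-H, 4-C, 5-B, 6-F, 7-D, 8-G.
Every left vertex is matched, so this is a perfect matching.

Yes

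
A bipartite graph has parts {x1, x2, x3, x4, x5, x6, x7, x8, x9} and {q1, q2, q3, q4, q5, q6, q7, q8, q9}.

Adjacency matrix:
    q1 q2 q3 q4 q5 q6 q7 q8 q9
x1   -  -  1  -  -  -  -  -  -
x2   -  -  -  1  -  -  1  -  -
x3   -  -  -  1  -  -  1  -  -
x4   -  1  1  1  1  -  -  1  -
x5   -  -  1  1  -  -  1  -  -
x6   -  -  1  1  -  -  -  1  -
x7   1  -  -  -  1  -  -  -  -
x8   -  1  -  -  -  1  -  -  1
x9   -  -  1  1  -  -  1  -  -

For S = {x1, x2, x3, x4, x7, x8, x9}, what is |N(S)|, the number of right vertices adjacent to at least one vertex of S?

The union of neighbours of {x1, x2, x3, x4, x7, x8, x9} is {q1, q2, q3, q4, q5, q6, q7, q8, q9}, which has 9 elements.
Since |N(S)| = 9 ≥ |S| = 7, Hall's condition holds for this subset.

9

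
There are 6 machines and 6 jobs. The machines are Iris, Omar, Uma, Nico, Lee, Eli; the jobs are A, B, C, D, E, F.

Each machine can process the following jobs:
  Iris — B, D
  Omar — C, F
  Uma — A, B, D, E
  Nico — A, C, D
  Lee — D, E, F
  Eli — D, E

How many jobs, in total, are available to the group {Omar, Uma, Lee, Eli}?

6

The union of neighbours of {Omar, Uma, Lee, Eli} is {A, B, C, D, E, F}, which has 6 elements.
Since |N(S)| = 6 ≥ |S| = 4, Hall's condition holds for this subset.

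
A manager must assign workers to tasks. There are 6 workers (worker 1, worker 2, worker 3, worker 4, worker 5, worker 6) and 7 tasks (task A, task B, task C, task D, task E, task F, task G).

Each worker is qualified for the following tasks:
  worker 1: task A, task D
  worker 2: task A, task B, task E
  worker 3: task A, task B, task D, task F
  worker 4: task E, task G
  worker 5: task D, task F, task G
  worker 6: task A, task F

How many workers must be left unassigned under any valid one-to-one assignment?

For example, pair worker 1→task D, worker 2→task B, worker 3→task F, worker 4→task E, worker 5→task G, worker 6→task A.
All 6 workers are matched, so no larger matching exists.
That matches 6 of the 6, leaving 0 unmatched; no matching can do better.

0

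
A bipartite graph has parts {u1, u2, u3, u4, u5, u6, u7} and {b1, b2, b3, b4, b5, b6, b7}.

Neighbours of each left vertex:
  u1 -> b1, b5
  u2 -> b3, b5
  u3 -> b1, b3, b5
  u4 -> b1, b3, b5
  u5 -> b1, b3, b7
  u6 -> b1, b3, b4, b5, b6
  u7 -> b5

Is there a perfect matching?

The set {u1, u2, u3, u4, u7} has only 3 neighbours ({b1, b3, b5}), so by Hall's theorem at most 5 of the 7 left vertices can be matched.
Hence no matching covers every left vertex.

No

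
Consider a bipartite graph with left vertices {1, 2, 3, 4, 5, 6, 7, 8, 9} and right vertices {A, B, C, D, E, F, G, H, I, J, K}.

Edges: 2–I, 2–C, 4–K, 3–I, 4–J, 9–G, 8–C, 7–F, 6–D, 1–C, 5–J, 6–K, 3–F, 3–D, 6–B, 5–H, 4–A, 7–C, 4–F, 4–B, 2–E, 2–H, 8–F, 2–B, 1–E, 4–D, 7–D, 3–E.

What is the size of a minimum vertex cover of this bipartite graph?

{1, 2, 3, 4, 5, 6, 7, 8, 9} is a vertex cover of size 9: every edge has an endpoint in this set.
No smaller cover exists because 1–E, 2–H, 3–D, 4–A, 5–J, 6–B, 7–C, 8–F, 9–G is a matching of size 9, and a cover must include an endpoint of each of these disjoint edges (König's theorem).

9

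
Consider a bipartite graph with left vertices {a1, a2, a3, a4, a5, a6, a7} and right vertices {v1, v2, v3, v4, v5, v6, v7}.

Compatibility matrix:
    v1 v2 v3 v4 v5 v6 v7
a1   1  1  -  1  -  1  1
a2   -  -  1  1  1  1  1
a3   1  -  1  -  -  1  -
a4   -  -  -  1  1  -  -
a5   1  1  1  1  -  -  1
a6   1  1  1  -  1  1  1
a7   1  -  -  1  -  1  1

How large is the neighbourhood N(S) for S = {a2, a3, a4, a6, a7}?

The union of neighbours of {a2, a3, a4, a6, a7} is {v1, v2, v3, v4, v5, v6, v7}, which has 7 elements.
Since |N(S)| = 7 ≥ |S| = 5, Hall's condition holds for this subset.

7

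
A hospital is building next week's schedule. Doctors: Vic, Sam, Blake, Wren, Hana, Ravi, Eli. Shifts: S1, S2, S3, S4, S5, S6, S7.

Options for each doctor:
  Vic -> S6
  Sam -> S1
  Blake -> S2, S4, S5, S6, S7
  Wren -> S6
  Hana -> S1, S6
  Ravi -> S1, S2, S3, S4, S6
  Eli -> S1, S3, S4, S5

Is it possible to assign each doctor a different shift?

No

The set {Vic, Sam, Wren, Hana} has only 2 neighbours ({S1, S6}), so by Hall's theorem at most 5 of the 7 doctors can be matched.
Hence no matching covers every doctor.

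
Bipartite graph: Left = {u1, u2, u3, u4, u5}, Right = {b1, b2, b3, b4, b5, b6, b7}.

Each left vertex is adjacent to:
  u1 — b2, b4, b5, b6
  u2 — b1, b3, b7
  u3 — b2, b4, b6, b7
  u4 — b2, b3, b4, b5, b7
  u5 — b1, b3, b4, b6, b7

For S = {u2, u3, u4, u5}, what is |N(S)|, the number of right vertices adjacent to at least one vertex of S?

The union of neighbours of {u2, u3, u4, u5} is {b1, b2, b3, b4, b5, b6, b7}, which has 7 elements.
Since |N(S)| = 7 ≥ |S| = 4, Hall's condition holds for this subset.

7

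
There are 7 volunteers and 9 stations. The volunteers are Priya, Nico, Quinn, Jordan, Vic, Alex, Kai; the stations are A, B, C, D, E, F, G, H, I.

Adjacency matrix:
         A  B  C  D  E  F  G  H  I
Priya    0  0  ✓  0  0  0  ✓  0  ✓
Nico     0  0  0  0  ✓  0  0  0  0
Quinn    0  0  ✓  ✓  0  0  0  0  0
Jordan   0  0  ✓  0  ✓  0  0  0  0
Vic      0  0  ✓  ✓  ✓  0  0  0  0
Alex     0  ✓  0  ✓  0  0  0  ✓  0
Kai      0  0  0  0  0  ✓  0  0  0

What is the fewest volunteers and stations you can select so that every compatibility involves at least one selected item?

6

{Priya, Alex, Kai, C, D, E} is a vertex cover of size 6: every edge has an endpoint in this set.
No smaller cover exists because Priya–G, Nico–E, Quinn–D, Jordan–C, Alex–B, Kai–F is a matching of size 6, and a cover must include an endpoint of each of these disjoint edges (König's theorem).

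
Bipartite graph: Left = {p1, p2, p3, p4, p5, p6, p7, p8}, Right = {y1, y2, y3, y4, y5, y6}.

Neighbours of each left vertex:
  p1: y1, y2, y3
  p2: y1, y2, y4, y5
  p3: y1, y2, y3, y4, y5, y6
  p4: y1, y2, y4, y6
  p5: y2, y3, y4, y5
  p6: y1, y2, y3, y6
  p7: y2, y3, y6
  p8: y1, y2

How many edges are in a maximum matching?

6

For example, pair p1→y1, p2→y5, p3→y4, p4→y6, p5→y2, p6→y3.
The set {p1, p2, p3, p4, p5, p6, p7, p8} has only 6 neighbours ({y1, y2, y3, y4, y5, y6}), so by Hall's theorem at most 6 of the 8 left vertices can be matched.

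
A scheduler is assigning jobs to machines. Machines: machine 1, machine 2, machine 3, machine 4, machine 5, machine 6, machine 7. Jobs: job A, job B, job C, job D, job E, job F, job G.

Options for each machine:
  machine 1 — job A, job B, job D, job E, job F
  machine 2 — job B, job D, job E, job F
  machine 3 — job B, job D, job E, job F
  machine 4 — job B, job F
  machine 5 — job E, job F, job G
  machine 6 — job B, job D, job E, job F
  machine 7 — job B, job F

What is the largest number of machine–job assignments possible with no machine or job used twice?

6

One maximum matching: machine 1–job A, machine 2–job D, machine 3–job E, machine 4–job B, machine 5–job G, machine 6–job F.
The set {machine 2, machine 3, machine 4, machine 6, machine 7} has only 4 neighbours ({job B, job D, job E, job F}), so by Hall's theorem at most 6 of the 7 machines can be matched.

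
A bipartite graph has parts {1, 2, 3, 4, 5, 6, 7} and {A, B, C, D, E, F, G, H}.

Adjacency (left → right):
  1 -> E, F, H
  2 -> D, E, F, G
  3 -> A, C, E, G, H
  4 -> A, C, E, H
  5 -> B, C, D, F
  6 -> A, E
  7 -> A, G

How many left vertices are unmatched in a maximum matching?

For example, pair 1→H, 2→D, 3→A, 4→C, 5→B, 6→E, 7→G.
This saturates every left vertex, so 7 is the maximum.
That matches 7 of the 7, leaving 0 unmatched; no matching can do better.

0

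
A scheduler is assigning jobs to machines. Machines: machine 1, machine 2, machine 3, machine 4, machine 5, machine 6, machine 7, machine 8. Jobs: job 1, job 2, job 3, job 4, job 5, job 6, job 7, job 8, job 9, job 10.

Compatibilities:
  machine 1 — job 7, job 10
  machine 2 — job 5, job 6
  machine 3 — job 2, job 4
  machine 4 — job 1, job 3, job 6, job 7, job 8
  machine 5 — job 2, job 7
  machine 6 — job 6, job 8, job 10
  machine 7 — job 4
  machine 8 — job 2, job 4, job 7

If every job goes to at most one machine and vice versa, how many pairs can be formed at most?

One maximum matching: machine 1-job 10, machine 2-job 5, machine 3-job 2, machine 4-job 1, machine 5-job 7, machine 6-job 6, machine 7-job 4.
The set {machine 3, machine 5, machine 7, machine 8} has only 3 neighbours ({job 2, job 4, job 7}), so by Hall's theorem at most 7 of the 8 machines can be matched.

7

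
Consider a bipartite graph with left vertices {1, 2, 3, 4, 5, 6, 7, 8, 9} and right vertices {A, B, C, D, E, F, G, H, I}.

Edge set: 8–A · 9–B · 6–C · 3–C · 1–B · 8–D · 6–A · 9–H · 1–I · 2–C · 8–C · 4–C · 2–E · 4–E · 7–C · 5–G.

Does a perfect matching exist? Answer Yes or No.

No

The set {2, 3, 4, 7} has only 2 neighbours ({C, E}), so by Hall's theorem at most 7 of the 9 left vertices can be matched.
Hence no matching covers every left vertex.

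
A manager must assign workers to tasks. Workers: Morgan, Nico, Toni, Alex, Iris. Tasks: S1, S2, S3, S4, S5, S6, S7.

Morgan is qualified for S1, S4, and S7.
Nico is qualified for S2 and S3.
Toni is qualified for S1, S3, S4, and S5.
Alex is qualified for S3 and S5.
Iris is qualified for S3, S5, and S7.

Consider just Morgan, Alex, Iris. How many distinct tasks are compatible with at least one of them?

The union of neighbours of {Morgan, Alex, Iris} is {S1, S3, S4, S5, S7}, which has 5 elements.
Since |N(S)| = 5 ≥ |S| = 3, Hall's condition holds for this subset.

5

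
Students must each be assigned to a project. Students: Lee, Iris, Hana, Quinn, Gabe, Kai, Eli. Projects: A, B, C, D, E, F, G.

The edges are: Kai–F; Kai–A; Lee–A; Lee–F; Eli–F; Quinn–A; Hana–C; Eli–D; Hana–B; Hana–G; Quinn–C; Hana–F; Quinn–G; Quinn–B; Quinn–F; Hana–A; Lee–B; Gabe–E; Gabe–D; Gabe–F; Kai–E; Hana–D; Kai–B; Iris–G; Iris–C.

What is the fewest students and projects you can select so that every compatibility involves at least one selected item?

The 7 edges Lee–B, Iris–C, Hana–A, Quinn–G, Gabe–D, Kai–E, Eli–F form a matching, so any vertex cover needs at least 7 vertices (one per matched edge).
Conversely {Lee, Iris, Hana, Quinn, Gabe, Kai, Eli} meets every edge and has exactly 7 vertices, so 7 is optimal.

7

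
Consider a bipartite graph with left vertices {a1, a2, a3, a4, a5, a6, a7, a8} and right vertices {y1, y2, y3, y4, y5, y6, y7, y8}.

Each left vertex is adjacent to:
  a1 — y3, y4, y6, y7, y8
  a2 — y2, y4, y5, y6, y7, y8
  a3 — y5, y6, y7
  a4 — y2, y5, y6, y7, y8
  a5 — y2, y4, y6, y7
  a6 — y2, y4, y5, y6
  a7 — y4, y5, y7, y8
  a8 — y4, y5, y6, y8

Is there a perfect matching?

The set {a2, a3, a4, a5, a6, a7, a8} has only 6 neighbours ({y2, y4, y5, y6, y7, y8}), so by Hall's theorem at most 7 of the 8 left vertices can be matched.
Hence no matching covers every left vertex.

No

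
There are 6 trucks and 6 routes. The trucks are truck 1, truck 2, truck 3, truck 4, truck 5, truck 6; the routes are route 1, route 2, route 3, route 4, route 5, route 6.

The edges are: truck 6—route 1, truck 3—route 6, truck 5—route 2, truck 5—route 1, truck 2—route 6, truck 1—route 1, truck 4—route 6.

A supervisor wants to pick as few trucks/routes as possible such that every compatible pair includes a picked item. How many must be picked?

3

{truck 5, route 1, route 6} is a vertex cover of size 3: every edge has an endpoint in this set.
No smaller cover exists because truck 1–route 1, truck 2–route 6, truck 5–route 2 is a matching of size 3, and a cover must include an endpoint of each of these disjoint edges (König's theorem).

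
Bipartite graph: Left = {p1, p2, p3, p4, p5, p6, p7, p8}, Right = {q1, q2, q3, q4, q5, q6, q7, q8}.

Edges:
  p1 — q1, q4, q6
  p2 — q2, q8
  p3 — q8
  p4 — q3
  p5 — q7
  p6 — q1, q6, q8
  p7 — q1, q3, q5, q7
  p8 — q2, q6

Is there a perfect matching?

One maximum matching: p1-q4, p2-q2, p3-q8, p4-q3, p5-q7, p6-q1, p7-q5, p8-q6.
All 8 left vertices are covered.

Yes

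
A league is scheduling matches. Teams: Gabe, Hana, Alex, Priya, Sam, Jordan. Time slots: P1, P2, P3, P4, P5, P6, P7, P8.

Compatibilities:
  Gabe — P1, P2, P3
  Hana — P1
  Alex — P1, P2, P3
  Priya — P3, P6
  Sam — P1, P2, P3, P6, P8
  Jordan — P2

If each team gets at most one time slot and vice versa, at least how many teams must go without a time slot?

One maximum matching: Gabe-P2, Hana-P1, Alex-P3, Priya-P6, Sam-P8.
The set {Gabe, Hana, Alex, Jordan} has only 3 neighbours ({P1, P2, P3}), so by Hall's theorem at most 5 of the 6 teams can be matched.
That matches 5 of the 6, leaving 1 unmatched; no matching can do better.

1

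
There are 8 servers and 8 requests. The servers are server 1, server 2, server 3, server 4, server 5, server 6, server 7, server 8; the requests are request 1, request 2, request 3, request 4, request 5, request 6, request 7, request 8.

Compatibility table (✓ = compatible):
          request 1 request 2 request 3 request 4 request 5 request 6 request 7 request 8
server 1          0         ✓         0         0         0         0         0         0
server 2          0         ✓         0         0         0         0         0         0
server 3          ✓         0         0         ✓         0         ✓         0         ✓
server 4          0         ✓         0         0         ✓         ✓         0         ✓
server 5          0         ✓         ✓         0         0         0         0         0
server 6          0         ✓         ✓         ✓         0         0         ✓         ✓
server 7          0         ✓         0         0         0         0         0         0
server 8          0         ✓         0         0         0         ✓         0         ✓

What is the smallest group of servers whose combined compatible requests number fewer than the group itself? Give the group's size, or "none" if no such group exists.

2

Take S = {server 1, server 2}. Its neighbourhood is {request 2}, so |N(S)| = 1 < |S| = 2.
No single vertex violates Hall's condition since each has at least one neighbour, so 2 is the minimum.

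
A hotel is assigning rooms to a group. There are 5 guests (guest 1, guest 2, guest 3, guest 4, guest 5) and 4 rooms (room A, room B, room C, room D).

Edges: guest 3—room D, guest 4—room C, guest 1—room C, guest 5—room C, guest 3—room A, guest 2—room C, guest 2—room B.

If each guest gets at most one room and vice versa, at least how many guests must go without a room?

A valid assignment of size 3: guest 1–room C, guest 2–room B, guest 3–room D.
The set {guest 1, guest 4, guest 5} has only 1 neighbour ({room C}), so by Hall's theorem at most 3 of the 5 guests can be matched.
That matches 3 of the 5, leaving 2 unmatched; no matching can do better.

2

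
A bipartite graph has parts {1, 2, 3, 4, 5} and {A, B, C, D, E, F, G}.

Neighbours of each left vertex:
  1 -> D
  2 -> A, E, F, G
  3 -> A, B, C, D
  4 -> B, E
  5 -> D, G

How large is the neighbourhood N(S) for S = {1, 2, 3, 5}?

7

The union of neighbours of {1, 2, 3, 5} is {A, B, C, D, E, F, G}, which has 7 elements.
Since |N(S)| = 7 ≥ |S| = 4, Hall's condition holds for this subset.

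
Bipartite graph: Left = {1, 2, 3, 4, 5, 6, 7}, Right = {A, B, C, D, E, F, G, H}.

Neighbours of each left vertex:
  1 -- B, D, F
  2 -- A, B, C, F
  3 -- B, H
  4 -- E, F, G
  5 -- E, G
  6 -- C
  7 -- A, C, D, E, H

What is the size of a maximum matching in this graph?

7

One maximum matching: 1→D, 2→F, 3→B, 4→G, 5→E, 6→C, 7→A.
All 7 left vertices are matched, so no larger matching exists.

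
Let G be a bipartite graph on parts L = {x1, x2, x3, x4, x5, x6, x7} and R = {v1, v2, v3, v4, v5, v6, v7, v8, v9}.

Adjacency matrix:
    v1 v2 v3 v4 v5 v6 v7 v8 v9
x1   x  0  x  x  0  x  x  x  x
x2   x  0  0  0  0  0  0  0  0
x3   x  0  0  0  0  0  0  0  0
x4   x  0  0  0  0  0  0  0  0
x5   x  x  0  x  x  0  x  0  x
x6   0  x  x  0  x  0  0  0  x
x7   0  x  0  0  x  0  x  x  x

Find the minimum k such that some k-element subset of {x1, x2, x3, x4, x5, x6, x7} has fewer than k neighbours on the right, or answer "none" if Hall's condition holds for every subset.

2

Take S = {x2, x3}. Its neighbourhood is {v1}, so |N(S)| = 1 < |S| = 2.
No single vertex violates Hall's condition since each has at least one neighbour, so 2 is the minimum.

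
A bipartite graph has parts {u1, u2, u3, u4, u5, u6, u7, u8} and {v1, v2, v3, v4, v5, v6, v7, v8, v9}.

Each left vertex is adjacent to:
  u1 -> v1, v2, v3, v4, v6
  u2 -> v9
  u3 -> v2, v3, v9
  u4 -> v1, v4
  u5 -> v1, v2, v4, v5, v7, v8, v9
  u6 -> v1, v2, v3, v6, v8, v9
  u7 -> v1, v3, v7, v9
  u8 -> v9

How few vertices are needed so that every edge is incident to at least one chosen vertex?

The 7 edges u1–v6, u2–v9, u3–v2, u4–v1, u5–v8, u6–v3, u7–v7 form a matching, so any vertex cover needs at least 7 vertices (one per matched edge).
Conversely {u1, u3, u4, u5, u6, u7, v9} meets every edge and has exactly 7 vertices, so 7 is optimal.

7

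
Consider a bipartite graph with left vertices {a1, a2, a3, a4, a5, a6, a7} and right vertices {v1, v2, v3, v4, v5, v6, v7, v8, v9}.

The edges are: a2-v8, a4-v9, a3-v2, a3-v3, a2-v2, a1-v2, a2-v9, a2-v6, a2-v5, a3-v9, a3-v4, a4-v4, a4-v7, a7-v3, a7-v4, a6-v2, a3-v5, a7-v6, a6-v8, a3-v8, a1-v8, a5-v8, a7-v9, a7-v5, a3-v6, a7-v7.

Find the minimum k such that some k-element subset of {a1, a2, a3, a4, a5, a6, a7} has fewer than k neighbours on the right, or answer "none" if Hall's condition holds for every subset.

3

Take S = {a1, a5, a6}. Its neighbourhood is {v2, v8}, so |N(S)| = 2 < |S| = 3.
Every subset of size less than 3 has at least as many neighbours as members, so 3 is the minimum.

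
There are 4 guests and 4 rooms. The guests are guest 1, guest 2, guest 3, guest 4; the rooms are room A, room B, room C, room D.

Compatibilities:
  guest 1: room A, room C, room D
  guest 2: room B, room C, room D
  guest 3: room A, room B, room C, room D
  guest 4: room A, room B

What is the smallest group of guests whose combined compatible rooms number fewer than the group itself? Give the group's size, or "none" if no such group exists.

A matching saturating every guest exists, for instance guest 1→room A, guest 2→room D, guest 3→room C, guest 4→room B.
By Hall's marriage theorem, this means |N(S)| ≥ |S| for every subset S, so no violating subset exists.

none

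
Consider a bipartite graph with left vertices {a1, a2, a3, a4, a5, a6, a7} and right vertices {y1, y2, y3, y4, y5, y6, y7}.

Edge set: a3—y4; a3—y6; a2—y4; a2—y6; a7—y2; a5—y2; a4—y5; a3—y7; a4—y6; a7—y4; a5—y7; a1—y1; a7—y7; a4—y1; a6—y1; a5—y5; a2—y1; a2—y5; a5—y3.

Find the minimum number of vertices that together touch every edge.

{a2, a3, a4, a5, a7, y1} is a vertex cover of size 6: every edge has an endpoint in this set.
No smaller cover exists because a1–y1, a2–y5, a3–y4, a4–y6, a5–y3, a7–y7 is a matching of size 6, and a cover must include an endpoint of each of these disjoint edges (König's theorem).

6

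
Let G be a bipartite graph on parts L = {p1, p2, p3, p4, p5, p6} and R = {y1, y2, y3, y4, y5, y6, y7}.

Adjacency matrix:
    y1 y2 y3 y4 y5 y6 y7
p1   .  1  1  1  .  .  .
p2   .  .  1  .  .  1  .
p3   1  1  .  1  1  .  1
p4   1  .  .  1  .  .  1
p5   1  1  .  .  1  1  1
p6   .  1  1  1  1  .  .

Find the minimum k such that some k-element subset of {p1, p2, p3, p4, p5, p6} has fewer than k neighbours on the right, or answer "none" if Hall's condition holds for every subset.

A matching saturating every left vertex exists, for instance p1→y2, p2→y6, p3→y4, p4→y1, p5→y7, p6→y3.
By Hall's marriage theorem, this means |N(S)| ≥ |S| for every subset S, so no violating subset exists.

none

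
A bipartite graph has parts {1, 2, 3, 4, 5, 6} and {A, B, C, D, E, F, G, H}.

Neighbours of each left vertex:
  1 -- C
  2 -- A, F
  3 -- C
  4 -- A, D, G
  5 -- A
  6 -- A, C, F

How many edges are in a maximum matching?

For example, pair 1-C, 2-F, 4-G, 5-A.
The set {1, 2, 3, 5, 6} has only 3 neighbours ({A, C, F}), so by Hall's theorem at most 4 of the 6 left vertices can be matched.

4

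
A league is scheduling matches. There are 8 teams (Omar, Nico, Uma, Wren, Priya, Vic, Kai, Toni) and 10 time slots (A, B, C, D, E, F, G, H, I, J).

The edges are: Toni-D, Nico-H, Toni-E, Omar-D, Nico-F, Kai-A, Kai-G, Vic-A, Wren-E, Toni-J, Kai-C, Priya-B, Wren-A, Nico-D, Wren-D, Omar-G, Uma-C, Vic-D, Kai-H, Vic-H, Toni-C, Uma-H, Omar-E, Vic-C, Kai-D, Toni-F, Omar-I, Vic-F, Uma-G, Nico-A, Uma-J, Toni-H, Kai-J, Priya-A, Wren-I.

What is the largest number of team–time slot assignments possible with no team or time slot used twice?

For example, pair Omar-E, Nico-F, Uma-C, Wren-I, Priya-B, Vic-A, Kai-G, Toni-J.
This saturates every team, so 8 is the maximum.

8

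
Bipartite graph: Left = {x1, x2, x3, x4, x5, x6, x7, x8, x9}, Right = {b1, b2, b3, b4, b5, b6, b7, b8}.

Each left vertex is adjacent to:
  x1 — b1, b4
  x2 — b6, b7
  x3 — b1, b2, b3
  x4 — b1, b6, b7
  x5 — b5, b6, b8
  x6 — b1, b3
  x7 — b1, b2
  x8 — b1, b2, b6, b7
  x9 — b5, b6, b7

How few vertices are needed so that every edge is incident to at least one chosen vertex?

{x1, x5, x9, b1, b2, b3, b6, b7} is a vertex cover of size 8: every edge has an endpoint in this set.
No smaller cover exists because x1–b4, x2–b7, x3–b3, x4–b6, x5–b8, x6–b1, x7–b2, x9–b5 is a matching of size 8, and a cover must include an endpoint of each of these disjoint edges (König's theorem).

8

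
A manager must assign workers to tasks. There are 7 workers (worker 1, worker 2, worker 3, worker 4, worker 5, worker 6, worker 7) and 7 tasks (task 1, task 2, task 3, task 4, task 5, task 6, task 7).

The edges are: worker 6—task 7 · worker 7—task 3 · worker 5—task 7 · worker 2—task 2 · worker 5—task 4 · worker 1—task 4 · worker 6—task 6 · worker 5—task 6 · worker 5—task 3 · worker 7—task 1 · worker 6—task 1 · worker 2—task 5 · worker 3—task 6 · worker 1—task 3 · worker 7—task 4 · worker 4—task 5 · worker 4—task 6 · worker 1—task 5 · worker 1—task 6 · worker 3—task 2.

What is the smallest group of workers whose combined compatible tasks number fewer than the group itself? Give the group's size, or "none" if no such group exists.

A matching saturating every worker exists, for instance worker 1→task 3, worker 2→task 2, worker 3→task 6, worker 4→task 5, worker 5→task 4, worker 6→task 7, worker 7→task 1.
By Hall's marriage theorem, this means |N(S)| ≥ |S| for every subset S, so no violating subset exists.

none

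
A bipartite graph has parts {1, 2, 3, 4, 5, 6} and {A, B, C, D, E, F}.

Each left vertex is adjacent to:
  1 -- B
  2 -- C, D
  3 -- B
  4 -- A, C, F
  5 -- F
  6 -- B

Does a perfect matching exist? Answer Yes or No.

No

The set {1, 3, 6} has only 1 neighbour ({B}), so by Hall's theorem at most 4 of the 6 left vertices can be matched.
Hence no matching covers every left vertex.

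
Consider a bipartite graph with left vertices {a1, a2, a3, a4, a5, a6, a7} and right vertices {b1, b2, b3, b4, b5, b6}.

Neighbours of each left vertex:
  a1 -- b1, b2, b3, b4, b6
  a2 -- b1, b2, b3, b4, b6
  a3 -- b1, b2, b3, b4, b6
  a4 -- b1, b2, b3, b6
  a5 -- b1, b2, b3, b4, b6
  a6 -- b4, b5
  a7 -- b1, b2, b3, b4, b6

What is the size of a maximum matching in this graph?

6

One maximum matching: a1→b2, a2→b4, a3→b6, a4→b3, a5→b1, a6→b5.
The set {a1, a2, a3, a4, a5, a7} has only 5 neighbours ({b1, b2, b3, b4, b6}), so by Hall's theorem at most 6 of the 7 left vertices can be matched.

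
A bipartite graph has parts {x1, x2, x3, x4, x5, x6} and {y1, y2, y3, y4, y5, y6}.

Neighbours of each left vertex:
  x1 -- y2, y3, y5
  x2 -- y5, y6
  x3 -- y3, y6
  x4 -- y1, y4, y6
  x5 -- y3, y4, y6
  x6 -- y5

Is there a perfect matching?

Yes

One maximum matching: x1-y2, x2-y6, x3-y3, x4-y1, x5-y4, x6-y5.
All 6 left vertices are covered.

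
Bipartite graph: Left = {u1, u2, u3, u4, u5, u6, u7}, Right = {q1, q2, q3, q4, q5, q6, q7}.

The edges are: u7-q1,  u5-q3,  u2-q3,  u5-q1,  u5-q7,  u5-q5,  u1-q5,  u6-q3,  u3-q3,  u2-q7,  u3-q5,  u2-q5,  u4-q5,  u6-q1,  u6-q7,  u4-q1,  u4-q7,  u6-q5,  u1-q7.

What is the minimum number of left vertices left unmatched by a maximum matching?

3

A valid assignment of size 4: u1–q7, u2–q3, u3–q5, u4–q1.
The set {u1, u2, u3, u4, u5, u6, u7} has only 4 neighbours ({q1, q3, q5, q7}), so by Hall's theorem at most 4 of the 7 left vertices can be matched.
That matches 4 of the 7, leaving 3 unmatched; no matching can do better.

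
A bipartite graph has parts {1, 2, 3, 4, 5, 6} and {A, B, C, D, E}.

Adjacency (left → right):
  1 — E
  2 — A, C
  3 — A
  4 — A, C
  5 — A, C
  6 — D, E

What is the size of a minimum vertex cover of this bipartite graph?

4

{1, 6, A, C} is a vertex cover of size 4: every edge has an endpoint in this set.
No smaller cover exists because 1–E, 2–C, 3–A, 6–D is a matching of size 4, and a cover must include an endpoint of each of these disjoint edges (König's theorem).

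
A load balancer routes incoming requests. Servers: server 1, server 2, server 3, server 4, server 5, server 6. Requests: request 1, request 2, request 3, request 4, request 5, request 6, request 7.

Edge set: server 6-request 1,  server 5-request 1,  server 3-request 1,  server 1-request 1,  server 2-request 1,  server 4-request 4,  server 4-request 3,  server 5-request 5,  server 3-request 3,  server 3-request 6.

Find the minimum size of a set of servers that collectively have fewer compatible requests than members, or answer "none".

2

Take S = {server 1, server 2}. Its neighbourhood is {request 1}, so |N(S)| = 1 < |S| = 2.
No single vertex violates Hall's condition since each has at least one neighbour, so 2 is the minimum.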